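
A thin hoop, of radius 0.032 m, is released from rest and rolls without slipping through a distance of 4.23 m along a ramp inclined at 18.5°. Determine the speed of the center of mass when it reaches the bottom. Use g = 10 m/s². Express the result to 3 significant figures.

For this body I = MR², i.e. k = I/(MR²) = 1.
Rolling without slipping gives ω = v/R, so the total kinetic energy is ½Mv² + ½Iω² = ½(1+k)Mv² = Mv².
The vertical drop is h = L sinθ = 4.23 × sin18.5° = 1.342 m.
Setting Mgh = Mv² gives v = √(2gh/(1+k)) = √(2·10·1.342/2) ≈ 3.66 m/s.

v ≈ 3.66 m/s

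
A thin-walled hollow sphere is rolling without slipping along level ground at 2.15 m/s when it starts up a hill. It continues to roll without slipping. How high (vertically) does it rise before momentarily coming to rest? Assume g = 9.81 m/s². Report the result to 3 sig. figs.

For this body I = (2/3)MR², i.e. k = I/(MR²) = 2/3.
The rolling condition ω = v/R makes the rotational term ½I(v/R)² = ½kMv², so KE_total = ½(1+k)Mv² = (5/6)Mv².
All of this converts to potential energy at the highest point: (5/6)Mv₀² = Mgh.
Thus h = (1+k)v₀²/(2g) = 1.667 × 2.15² / (2 × 9.81) ≈ 0.393 m.

h ≈ 0.393 m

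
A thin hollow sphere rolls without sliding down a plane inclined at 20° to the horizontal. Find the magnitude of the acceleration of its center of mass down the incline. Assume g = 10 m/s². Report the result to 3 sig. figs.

The moment of inertia is (2/3)MR², giving k ≡ I/(MR²) = 2/3.
Translational: Mg sinθ − f = Ma. Rotational about the CM: fR = Iα = kMRa, so f = kMa.
Eliminating f: Mg sinθ = (1+k)Ma, so a = g sinθ/(1+k) = 10 × sin20° / 1.667 ≈ 2.05 m/s².

a ≈ 2.05 m/s²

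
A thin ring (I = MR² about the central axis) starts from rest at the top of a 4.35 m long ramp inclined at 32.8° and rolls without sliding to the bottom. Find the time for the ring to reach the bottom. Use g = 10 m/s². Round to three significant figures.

t ≈ 1.79 s

Here I = MR², so the shape factor k = I/(MR²) = 1.
Newton's second law down the slope: Mg sinθ − f = Ma. The torque equation fR = Iα (with α = a/R) gives f = kMa.
Hence a = g sinθ/(1+k) = 10×sin32.8°/2 = 2.709 m/s².
With constant a from rest, t = √(2L/a) = √(2·4.35/2.709) ≈ 1.79 s.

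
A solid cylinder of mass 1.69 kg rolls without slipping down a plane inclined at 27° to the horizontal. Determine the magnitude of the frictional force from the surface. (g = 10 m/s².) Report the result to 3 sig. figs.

For this body I = (1/2)MR², i.e. k = I/(MR²) = 0.5.
Newton's second law down the slope: Mg sinθ − f = Ma. The torque equation fR = Iα (with α = a/R) gives f = kMa.
Combining, a = g sinθ/(1+k) and f = kMa = kMg sinθ/(1+k).
f = 0.5 × 1.69 × 10 × sin27° / 1.5 ≈ 2.56 N.

f ≈ 2.56 N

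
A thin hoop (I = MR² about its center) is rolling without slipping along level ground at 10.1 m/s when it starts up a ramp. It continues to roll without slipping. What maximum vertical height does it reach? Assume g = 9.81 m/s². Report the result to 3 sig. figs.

Here I = MR², so the shape factor k = I/(MR²) = 1.
Pure rolling means v = ωR; then KE = ½Mv² + ½I(v/R)² = ½(1+k)Mv² = Mv².
All of this converts to potential energy at the highest point: Mv₀² = Mgh.
Thus h = (1+k)v₀²/(2g) = 2 × 10.1² / (2 × 9.81) ≈ 10.4 m.

h ≈ 10.4 m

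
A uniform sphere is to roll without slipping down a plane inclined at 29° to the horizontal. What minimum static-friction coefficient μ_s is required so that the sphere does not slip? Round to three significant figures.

μ_min ≈ 0.158

Here I = (2/5)MR², so the shape factor k = I/(MR²) = 0.4.
Translational: Mg sinθ − f = Ma. Rotational about the CM: fR = Iα = kMRa, so f = kMa.
These give a = g sinθ/(1+k) and the required friction f = kMg sinθ/(1+k).
With N = Mg cosθ, the no-slip condition f ≤ μN gives μ_min = f/N = k tanθ/(1+k).
μ_min = 0.4 × tan29° / 1.4 ≈ 0.158.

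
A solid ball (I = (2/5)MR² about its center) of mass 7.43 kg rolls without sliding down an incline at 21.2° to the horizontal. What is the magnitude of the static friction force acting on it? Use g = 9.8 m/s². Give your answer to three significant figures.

f ≈ 7.52 N

With I = (2/5)MR², the ratio k = I/(MR²) is 0.4.
Translational: Mg sinθ − f = Ma. Rotational about the CM: fR = Iα = kMRa, so f = kMa.
Combining, a = g sinθ/(1+k) and f = kMa = kMg sinθ/(1+k).
f = 0.4 × 7.43 × 9.8 × sin21.2° / 1.4 ≈ 7.52 N.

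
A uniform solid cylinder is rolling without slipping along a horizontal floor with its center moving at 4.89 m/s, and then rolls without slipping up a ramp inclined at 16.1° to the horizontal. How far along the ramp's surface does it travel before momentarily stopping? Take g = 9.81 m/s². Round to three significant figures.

d ≈ 6.59 m

The moment of inertia is (1/2)MR², giving k ≡ I/(MR²) = 0.5.
Rolling without slipping gives ω = v/R, so the total kinetic energy is ½Mv² + ½Iω² = ½(1+k)Mv² = (3/4)Mv².
Setting this equal to Mgh gives the vertical rise h = (1+k)v₀²/(2g) = 1.5×4.89²/(2×9.81) = 1.828 m.
Along the incline, d = h/sinθ = 1.828/sin16.1° ≈ 6.59 m.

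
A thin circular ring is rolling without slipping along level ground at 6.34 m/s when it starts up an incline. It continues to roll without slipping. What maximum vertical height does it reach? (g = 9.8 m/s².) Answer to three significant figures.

h ≈ 4.10 m

The moment of inertia is MR², giving k ≡ I/(MR²) = 1.
Rolling without slipping gives ω = v/R, so the total kinetic energy is ½Mv² + ½Iω² = ½(1+k)Mv² = Mv².
All of this converts to potential energy at the highest point: Mv₀² = Mgh.
Thus h = (1+k)v₀²/(2g) = 2 × 6.34² / (2 × 9.8) ≈ 4.10 m.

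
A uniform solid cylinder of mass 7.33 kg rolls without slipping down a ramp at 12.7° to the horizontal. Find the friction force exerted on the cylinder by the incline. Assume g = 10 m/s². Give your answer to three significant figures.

The moment of inertia is (1/2)MR², giving k ≡ I/(MR²) = 0.5.
Translational: Mg sinθ − f = Ma. Rotational about the CM: fR = Iα = kMRa, so f = kMa.
Combining, a = g sinθ/(1+k) and f = kMa = kMg sinθ/(1+k).
f = 0.5 × 7.33 × 10 × sin12.7° / 1.5 ≈ 5.37 N.

f ≈ 5.37 N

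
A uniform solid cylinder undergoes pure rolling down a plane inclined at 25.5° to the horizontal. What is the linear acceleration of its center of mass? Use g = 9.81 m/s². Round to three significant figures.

For this body I = (1/2)MR², i.e. k = I/(MR²) = 0.5.
Along the incline Mg sinθ − f = Ma, and torque about the center fR = Iα = kMR²(a/R) gives f = kMa.
Eliminating f: Mg sinθ = (1+k)Ma, so a = g sinθ/(1+k) = 9.81 × sin25.5° / 1.5 ≈ 2.82 m/s².

a ≈ 2.82 m/s²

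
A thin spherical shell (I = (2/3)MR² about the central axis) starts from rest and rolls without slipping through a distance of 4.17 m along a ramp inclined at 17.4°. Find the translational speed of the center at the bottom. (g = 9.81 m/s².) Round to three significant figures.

v ≈ 3.83 m/s

The moment of inertia is (2/3)MR², giving k ≡ I/(MR²) = 2/3.
Rolling without slipping gives ω = v/R, so the total kinetic energy is ½Mv² + ½Iω² = ½(1+k)Mv² = (5/6)Mv².
The vertical drop is h = L sinθ = 4.17 × sin17.4° = 1.247 m.
Setting Mgh = (5/6)Mv² gives v = √(2gh/(1+k)) = √(2·9.81·1.247/1.667) ≈ 3.83 m/s.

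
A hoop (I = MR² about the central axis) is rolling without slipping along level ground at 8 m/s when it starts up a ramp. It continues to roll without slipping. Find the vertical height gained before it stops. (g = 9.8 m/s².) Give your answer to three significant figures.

h ≈ 6.53 m

Here I = MR², so the shape factor k = I/(MR²) = 1.
Pure rolling means v = ωR; then KE = ½Mv² + ½I(v/R)² = ½(1+k)Mv² = Mv².
All of this converts to potential energy at the highest point: Mv₀² = Mgh.
Thus h = (1+k)v₀²/(2g) = 2 × 8² / (2 × 9.8) ≈ 6.53 m.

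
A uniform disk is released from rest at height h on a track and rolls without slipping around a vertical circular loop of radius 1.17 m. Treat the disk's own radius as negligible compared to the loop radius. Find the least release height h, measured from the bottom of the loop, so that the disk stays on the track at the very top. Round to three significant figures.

The moment of inertia is (1/2)MR², giving k ≡ I/(MR²) = 0.5.
At the top, contact is just lost when gravity alone supplies the centripetal force: Mg = Mv_top²/r, i.e. v_top² = gr.
With ω = v/R, the kinetic energy at speed v is ½(1+k)Mv² = (3/4)Mv².
Energy conservation from release (height h) to the top (height 2r): Mgh = Mg(2r) + (3/4)M·gr.
Thus h_min = 2r + (1+k)r/2 = r(2 + 1.5/2) = 1.17 × 2.75 ≈ 3.22 m.

h_min ≈ 3.22 m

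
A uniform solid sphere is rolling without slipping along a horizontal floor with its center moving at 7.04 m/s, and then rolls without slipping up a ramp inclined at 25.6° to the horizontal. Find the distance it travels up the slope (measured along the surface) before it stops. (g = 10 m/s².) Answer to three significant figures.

With I = (2/5)MR², the ratio k = I/(MR²) is 0.4.
The rolling condition ω = v/R makes the rotational term ½I(v/R)² = ½kMv², so KE_total = ½(1+k)Mv² = (7/10)Mv².
Setting this equal to Mgh gives the vertical rise h = (1+k)v₀²/(2g) = 1.4×7.04²/(2×10) = 3.469 m.
Along the incline, d = h/sinθ = 3.469/sin25.6° ≈ 8.03 m.

d ≈ 8.03 m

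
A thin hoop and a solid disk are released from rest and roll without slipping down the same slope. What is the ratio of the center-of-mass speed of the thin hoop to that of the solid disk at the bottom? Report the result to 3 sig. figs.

v_ratio ≈ 0.866

Each satisfies Mgh = ½(1+k)Mv² with k = I/(MR²), so v ∝ 1/√(1+k).
For the thin hoop k = 1; for the solid disk k = 0.5.
v₁/v₂ = √((1+k₂)/(1+k₁)) = √(1.5/2) ≈ 0.866.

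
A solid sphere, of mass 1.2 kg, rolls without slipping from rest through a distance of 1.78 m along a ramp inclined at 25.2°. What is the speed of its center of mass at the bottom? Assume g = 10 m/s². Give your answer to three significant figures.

v ≈ 3.29 m/s

Here I = (2/5)MR², so the shape factor k = I/(MR²) = 0.4.
Rolling without slipping gives ω = v/R, so the total kinetic energy is ½Mv² + ½Iω² = ½(1+k)Mv² = (7/10)Mv².
The vertical drop is h = L sinθ = 1.78 × sin25.2° = 0.7579 m.
Setting Mgh = (7/10)Mv² gives v = √(2gh/(1+k)) = √(2·10·0.7579/1.4) ≈ 3.29 m/s.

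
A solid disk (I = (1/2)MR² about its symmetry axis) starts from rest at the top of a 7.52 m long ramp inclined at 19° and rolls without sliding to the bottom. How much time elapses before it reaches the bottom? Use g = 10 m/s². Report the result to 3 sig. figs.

t ≈ 2.63 s

With I = (1/2)MR², the ratio k = I/(MR²) is 0.5.
Along the incline Mg sinθ − f = Ma, and torque about the center fR = Iα = kMR²(a/R) gives f = kMa.
Hence a = g sinθ/(1+k) = 10×sin19°/1.5 = 2.17 m/s².
With constant a from rest, t = √(2L/a) = √(2·7.52/2.17) ≈ 2.63 s.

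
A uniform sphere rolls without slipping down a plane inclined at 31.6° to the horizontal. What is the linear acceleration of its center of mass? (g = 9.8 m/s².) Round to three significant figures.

a ≈ 3.67 m/s²

For this body I = (2/5)MR², i.e. k = I/(MR²) = 0.4.
Translational: Mg sinθ − f = Ma. Rotational about the CM: fR = Iα = kMRa, so f = kMa.
Eliminating f: Mg sinθ = (1+k)Ma, so a = g sinθ/(1+k) = 9.8 × sin31.6° / 1.4 ≈ 3.67 m/s².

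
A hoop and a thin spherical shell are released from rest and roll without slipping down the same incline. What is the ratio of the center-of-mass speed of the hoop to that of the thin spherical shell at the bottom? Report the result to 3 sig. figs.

v_ratio ≈ 0.913

Each satisfies Mgh = ½(1+k)Mv² with k = I/(MR²), so v ∝ 1/√(1+k).
For the hoop k = 1; for the thin spherical shell k = 2/3.
v₁/v₂ = √((1+k₂)/(1+k₁)) = √(1.667/2) ≈ 0.913.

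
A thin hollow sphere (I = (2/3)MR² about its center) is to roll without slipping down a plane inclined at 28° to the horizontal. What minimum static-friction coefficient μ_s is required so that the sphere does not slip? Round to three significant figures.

Here I = (2/3)MR², so the shape factor k = I/(MR²) = 2/3.
Translational: Mg sinθ − f = Ma. Rotational about the CM: fR = Iα = kMRa, so f = kMa.
These give a = g sinθ/(1+k) and the required friction f = kMg sinθ/(1+k).
The normal force is N = Mg cosθ, so μ_min = f/N = k tanθ/(1+k).
μ_min = (2/3) × tan28° / 1.667 ≈ 0.213.

μ_min ≈ 0.213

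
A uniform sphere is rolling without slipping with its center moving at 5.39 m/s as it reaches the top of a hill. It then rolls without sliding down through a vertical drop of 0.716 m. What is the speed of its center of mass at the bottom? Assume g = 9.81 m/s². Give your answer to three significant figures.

v ≈ 6.25 m/s

The moment of inertia is (2/5)MR², giving k ≡ I/(MR²) = 0.4.
Rolling without slipping gives ω = v/R, so the total kinetic energy is ½Mv² + ½Iω² = ½(1+k)Mv² = (7/10)Mv².
Conserving energy between top and bottom: (7/10)Mv² = (7/10)Mv₀² + Mgh, hence v² = v₀² + 2gh/(1+k).
v = √(5.39² + 2×9.81×0.716/1.4) = √39.09 ≈ 6.25 m/s.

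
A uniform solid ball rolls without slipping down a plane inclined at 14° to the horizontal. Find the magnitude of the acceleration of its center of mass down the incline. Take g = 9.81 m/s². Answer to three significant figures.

The moment of inertia is (2/5)MR², giving k ≡ I/(MR²) = 0.4.
Along the incline Mg sinθ − f = Ma, and torque about the center fR = Iα = kMR²(a/R) gives f = kMa.
Eliminating f: Mg sinθ = (1+k)Ma, so a = g sinθ/(1+k) = 9.81 × sin14° / 1.4 ≈ 1.70 m/s².

a ≈ 1.70 m/s²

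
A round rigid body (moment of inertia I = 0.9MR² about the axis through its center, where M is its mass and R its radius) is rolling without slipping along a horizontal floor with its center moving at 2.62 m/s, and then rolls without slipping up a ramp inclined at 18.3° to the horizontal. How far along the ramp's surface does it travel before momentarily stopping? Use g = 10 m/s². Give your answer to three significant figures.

For this body I = 0.9MR², i.e. k = I/(MR²) = 0.9.
Pure rolling means v = ωR; then KE = ½Mv² + ½I(v/R)² = ½(1+k)Mv² = (19/20)Mv².
Setting this equal to Mgh gives the vertical rise h = (1+k)v₀²/(2g) = 1.9×2.62²/(2×10) = 0.6521 m.
Along the incline, d = h/sinθ = 0.6521/sin18.3° ≈ 2.08 m.

d ≈ 2.08 m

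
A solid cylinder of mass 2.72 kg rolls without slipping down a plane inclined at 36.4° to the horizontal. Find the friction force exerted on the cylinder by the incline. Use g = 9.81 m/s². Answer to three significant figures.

f ≈ 5.28 N

Here I = (1/2)MR², so the shape factor k = I/(MR²) = 0.5.
Translational: Mg sinθ − f = Ma. Rotational about the CM: fR = Iα = kMRa, so f = kMa.
Combining, a = g sinθ/(1+k) and f = kMa = kMg sinθ/(1+k).
f = 0.5 × 2.72 × 9.81 × sin36.4° / 1.5 ≈ 5.28 N.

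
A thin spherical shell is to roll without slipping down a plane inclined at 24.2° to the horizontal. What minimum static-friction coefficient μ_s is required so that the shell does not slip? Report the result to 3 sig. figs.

μ_min ≈ 0.180

Here I = (2/3)MR², so the shape factor k = I/(MR²) = 2/3.
Translational: Mg sinθ − f = Ma. Rotational about the CM: fR = Iα = kMRa, so f = kMa.
These give a = g sinθ/(1+k) and the required friction f = kMg sinθ/(1+k).
The normal force is N = Mg cosθ, so μ_min = f/N = k tanθ/(1+k).
μ_min = (2/3) × tan24.2° / 1.667 ≈ 0.180.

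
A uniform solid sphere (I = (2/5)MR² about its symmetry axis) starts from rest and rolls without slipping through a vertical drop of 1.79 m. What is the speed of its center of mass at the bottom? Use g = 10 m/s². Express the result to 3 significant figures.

v ≈ 5.06 m/s

With I = (2/5)MR², the ratio k = I/(MR²) is 0.4.
The rolling condition ω = v/R makes the rotational term ½I(v/R)² = ½kMv², so KE_total = ½(1+k)Mv² = (7/10)Mv².
Energy conservation: Mgh = (7/10)Mv², so v = √(2gh/(1+k)) = √(2 × 10 × 1.79 / 1.4) ≈ 5.06 m/s.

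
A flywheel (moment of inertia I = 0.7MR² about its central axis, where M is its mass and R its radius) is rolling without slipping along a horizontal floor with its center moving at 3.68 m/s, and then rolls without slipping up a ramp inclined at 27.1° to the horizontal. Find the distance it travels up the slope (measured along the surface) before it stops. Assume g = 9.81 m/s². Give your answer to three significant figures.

d ≈ 2.58 m

Here I = 0.7MR², so the shape factor k = I/(MR²) = 0.7.
Pure rolling means v = ωR; then KE = ½Mv² + ½I(v/R)² = ½(1+k)Mv² = (17/20)Mv².
Setting this equal to Mgh gives the vertical rise h = (1+k)v₀²/(2g) = 1.7×3.68²/(2×9.81) = 1.173 m.
The distance along the slope is d = h/sinθ = 1.173/sin27.1° ≈ 2.58 m.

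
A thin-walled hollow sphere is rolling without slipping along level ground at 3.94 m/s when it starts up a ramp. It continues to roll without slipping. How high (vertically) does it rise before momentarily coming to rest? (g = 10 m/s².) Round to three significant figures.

The moment of inertia is (2/3)MR², giving k ≡ I/(MR²) = 2/3.
Rolling without slipping gives ω = v/R, so the total kinetic energy is ½Mv² + ½Iω² = ½(1+k)Mv² = (5/6)Mv².
All of this converts to potential energy at the highest point: (5/6)Mv₀² = Mgh.
Thus h = (1+k)v₀²/(2g) = 1.667 × 3.94² / (2 × 10) ≈ 1.29 m.

h ≈ 1.29 m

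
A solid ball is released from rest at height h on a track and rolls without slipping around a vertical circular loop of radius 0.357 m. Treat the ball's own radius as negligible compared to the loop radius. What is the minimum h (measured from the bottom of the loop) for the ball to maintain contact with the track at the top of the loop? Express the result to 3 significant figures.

The moment of inertia is (2/5)MR², giving k ≡ I/(MR²) = 0.4.
At the top of the loop, the minimum-contact condition is Mg = Mv_top²/r, so v_top² = gr.
With ω = v/R, the kinetic energy at speed v is ½(1+k)Mv² = (7/10)Mv².
Energy conservation from release (height h) to the top (height 2r): Mgh = Mg(2r) + (7/10)M·gr.
Thus h_min = 2r + (1+k)r/2 = r(2 + 1.4/2) = 0.357 × 2.7 ≈ 0.964 m.

h_min ≈ 0.964 m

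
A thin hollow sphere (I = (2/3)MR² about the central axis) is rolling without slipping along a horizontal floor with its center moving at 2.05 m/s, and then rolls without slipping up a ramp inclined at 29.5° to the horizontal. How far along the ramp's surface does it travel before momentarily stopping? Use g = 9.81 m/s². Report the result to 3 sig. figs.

d ≈ 0.725 m

For this body I = (2/3)MR², i.e. k = I/(MR²) = 2/3.
Pure rolling means v = ωR; then KE = ½Mv² + ½I(v/R)² = ½(1+k)Mv² = (5/6)Mv².
Setting this equal to Mgh gives the vertical rise h = (1+k)v₀²/(2g) = 1.667×2.05²/(2×9.81) = 0.357 m.
The distance along the slope is d = h/sinθ = 0.357/sin29.5° ≈ 0.725 m.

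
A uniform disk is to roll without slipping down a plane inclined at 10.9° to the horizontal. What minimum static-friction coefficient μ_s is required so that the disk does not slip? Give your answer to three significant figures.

The moment of inertia is (1/2)MR², giving k ≡ I/(MR²) = 0.5.
Along the incline Mg sinθ − f = Ma, and torque about the center fR = Iα = kMR²(a/R) gives f = kMa.
These give a = g sinθ/(1+k) and the required friction f = kMg sinθ/(1+k).
With N = Mg cosθ, the no-slip condition f ≤ μN gives μ_min = f/N = k tanθ/(1+k).
μ_min = 0.5 × tan10.9° / 1.5 ≈ 0.0642.

μ_min ≈ 0.0642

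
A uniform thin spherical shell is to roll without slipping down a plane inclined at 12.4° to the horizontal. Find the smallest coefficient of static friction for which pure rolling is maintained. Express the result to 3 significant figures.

The moment of inertia is (2/3)MR², giving k ≡ I/(MR²) = 2/3.
Translational: Mg sinθ − f = Ma. Rotational about the CM: fR = Iα = kMRa, so f = kMa.
These give a = g sinθ/(1+k) and the required friction f = kMg sinθ/(1+k).
With N = Mg cosθ, the no-slip condition f ≤ μN gives μ_min = f/N = k tanθ/(1+k).
μ_min = (2/3) × tan12.4° / 1.667 ≈ 0.0879.

μ_min ≈ 0.0879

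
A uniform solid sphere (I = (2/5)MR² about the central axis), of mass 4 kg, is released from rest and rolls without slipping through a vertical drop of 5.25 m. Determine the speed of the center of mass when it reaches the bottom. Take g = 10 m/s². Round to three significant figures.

v ≈ 8.66 m/s

For this body I = (2/5)MR², i.e. k = I/(MR²) = 0.4.
Rolling without slipping gives ω = v/R, so the total kinetic energy is ½Mv² + ½Iω² = ½(1+k)Mv² = (7/10)Mv².
Setting Mgh = (7/10)Mv² gives v = √(2gh/(1+k)) = √(2·10·5.25/1.4) ≈ 8.66 m/s.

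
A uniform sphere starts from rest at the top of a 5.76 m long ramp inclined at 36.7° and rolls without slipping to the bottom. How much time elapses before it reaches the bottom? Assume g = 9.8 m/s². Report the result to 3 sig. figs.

Here I = (2/5)MR², so the shape factor k = I/(MR²) = 0.4.
Newton's second law down the slope: Mg sinθ − f = Ma. The torque equation fR = Iα (with α = a/R) gives f = kMa.
Hence a = g sinθ/(1+k) = 9.8×sin36.7°/1.4 = 4.183 m/s².
With constant a from rest, t = √(2L/a) = √(2·5.76/4.183) ≈ 1.66 s.

t ≈ 1.66 s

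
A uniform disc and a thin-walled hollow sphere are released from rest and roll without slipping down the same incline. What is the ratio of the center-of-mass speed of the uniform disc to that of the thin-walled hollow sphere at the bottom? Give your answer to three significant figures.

Each satisfies Mgh = ½(1+k)Mv² with k = I/(MR²), so v ∝ 1/√(1+k).
For the uniform disc k = 0.5; for the thin-walled hollow sphere k = 2/3.
v₁/v₂ = √((1+k₂)/(1+k₁)) = √(1.667/1.5) ≈ 1.05.

v_ratio ≈ 1.05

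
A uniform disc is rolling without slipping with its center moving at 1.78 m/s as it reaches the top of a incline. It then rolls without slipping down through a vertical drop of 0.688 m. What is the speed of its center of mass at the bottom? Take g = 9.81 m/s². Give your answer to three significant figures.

For this body I = (1/2)MR², i.e. k = I/(MR²) = 0.5.
The rolling condition ω = v/R makes the rotational term ½I(v/R)² = ½kMv², so KE_total = ½(1+k)Mv² = (3/4)Mv².
Energy conservation: (3/4)Mv₀² + Mgh = (3/4)Mv², so v² = v₀² + 2gh/(1+k).
v = √(1.78² + 2×9.81×0.688/1.5) = √12.17 ≈ 3.49 m/s.

v ≈ 3.49 m/s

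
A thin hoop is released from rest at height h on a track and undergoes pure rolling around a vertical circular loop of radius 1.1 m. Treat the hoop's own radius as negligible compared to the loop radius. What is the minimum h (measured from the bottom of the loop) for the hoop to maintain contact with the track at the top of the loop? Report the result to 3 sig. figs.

h_min ≈ 3.30 m

With I = MR², the ratio k = I/(MR²) is 1.
At the top of the loop, the minimum-contact condition is Mg = Mv_top²/r, so v_top² = gr.
With ω = v/R, the kinetic energy at speed v is ½(1+k)Mv² = Mv².
Energy conservation from release (height h) to the top (height 2r): Mgh = Mg(2r) + M·gr.
Thus h_min = 2r + (1+k)r/2 = r(2 + 2/2) = 1.1 × 3 ≈ 3.30 m.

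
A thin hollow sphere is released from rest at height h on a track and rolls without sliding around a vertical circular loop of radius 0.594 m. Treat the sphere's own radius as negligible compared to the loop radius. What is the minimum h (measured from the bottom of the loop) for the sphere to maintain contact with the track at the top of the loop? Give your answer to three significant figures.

Here I = (2/3)MR², so the shape factor k = I/(MR²) = 2/3.
At the top of the loop, the minimum-contact condition is Mg = Mv_top²/r, so v_top² = gr.
With ω = v/R, the kinetic energy at speed v is ½(1+k)Mv² = (5/6)Mv².
Energy conservation from release (height h) to the top (height 2r): Mgh = Mg(2r) + (5/6)M·gr.
Thus h_min = 2r + (1+k)r/2 = r(2 + 1.667/2) = 0.594 × 2.833 ≈ 1.68 m.

h_min ≈ 1.68 m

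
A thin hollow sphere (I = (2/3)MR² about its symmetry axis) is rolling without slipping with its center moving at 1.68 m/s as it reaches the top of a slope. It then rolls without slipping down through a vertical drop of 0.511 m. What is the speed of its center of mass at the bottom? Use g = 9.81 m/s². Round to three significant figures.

v ≈ 2.97 m/s

Here I = (2/3)MR², so the shape factor k = I/(MR²) = 2/3.
Pure rolling means v = ωR; then KE = ½Mv² + ½I(v/R)² = ½(1+k)Mv² = (5/6)Mv².
Energy conservation: (5/6)Mv₀² + Mgh = (5/6)Mv², so v² = v₀² + 2gh/(1+k).
v = √(1.68² + 2×9.81×0.511/1.667) = √8.838 ≈ 2.97 m/s.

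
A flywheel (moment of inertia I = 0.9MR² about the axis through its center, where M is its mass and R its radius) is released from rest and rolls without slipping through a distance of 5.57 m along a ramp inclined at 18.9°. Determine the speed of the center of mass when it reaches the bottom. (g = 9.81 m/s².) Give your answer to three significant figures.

For this body I = 0.9MR², i.e. k = I/(MR²) = 0.9.
The rolling condition ω = v/R makes the rotational term ½I(v/R)² = ½kMv², so KE_total = ½(1+k)Mv² = (19/20)Mv².
The vertical drop is h = L sinθ = 5.57 × sin18.9° = 1.804 m.
Setting Mgh = (19/20)Mv² gives v = √(2gh/(1+k)) = √(2·9.81·1.804/1.9) ≈ 4.32 m/s.

v ≈ 4.32 m/s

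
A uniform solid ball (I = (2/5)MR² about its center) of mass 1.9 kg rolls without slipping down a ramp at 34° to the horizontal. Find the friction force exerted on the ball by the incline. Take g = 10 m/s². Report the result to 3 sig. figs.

f ≈ 3.04 N

Here I = (2/5)MR², so the shape factor k = I/(MR²) = 0.4.
Along the incline Mg sinθ − f = Ma, and torque about the center fR = Iα = kMR²(a/R) gives f = kMa.
Combining, a = g sinθ/(1+k) and f = kMa = kMg sinθ/(1+k).
f = 0.4 × 1.9 × 10 × sin34° / 1.4 ≈ 3.04 N.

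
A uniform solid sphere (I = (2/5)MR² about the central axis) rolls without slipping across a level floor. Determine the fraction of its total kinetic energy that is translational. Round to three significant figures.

The moment of inertia is (2/5)MR², giving k ≡ I/(MR²) = 0.4.
Since ω = v/R, the translational part is ½Mv² and the rotational part is ½I(v/R)² = ½kMv²; the total is ½(1+k)Mv².
The translational fraction is therefore 1/(1+k) = 1/1.4 ≈ 0.714.

fraction ≈ 0.714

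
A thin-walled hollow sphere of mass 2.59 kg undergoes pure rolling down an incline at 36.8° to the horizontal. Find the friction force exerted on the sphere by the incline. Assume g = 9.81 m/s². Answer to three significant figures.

With I = (2/3)MR², the ratio k = I/(MR²) is 2/3.
Newton's second law down the slope: Mg sinθ − f = Ma. The torque equation fR = Iα (with α = a/R) gives f = kMa.
Combining, a = g sinθ/(1+k) and f = kMa = kMg sinθ/(1+k).
f = (2/3) × 2.59 × 9.81 × sin36.8° / 1.667 ≈ 6.09 N.

f ≈ 6.09 N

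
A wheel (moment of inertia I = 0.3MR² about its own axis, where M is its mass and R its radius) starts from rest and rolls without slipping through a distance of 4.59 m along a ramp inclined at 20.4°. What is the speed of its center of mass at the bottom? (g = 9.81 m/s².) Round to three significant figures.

The moment of inertia is 0.3MR², giving k ≡ I/(MR²) = 0.3.
Since it rolls without slipping, ω = v/R and KE = ½Mv² + ½Iω² = ½(1+k)Mv² = (13/20)Mv².
The vertical drop is h = L sinθ = 4.59 × sin20.4° = 1.6 m.
Energy conservation: Mgh = (13/20)Mv², so v = √(2gh/(1+k)) = √(2 × 9.81 × 1.6 / 1.3) ≈ 4.91 m/s.

v ≈ 4.91 m/s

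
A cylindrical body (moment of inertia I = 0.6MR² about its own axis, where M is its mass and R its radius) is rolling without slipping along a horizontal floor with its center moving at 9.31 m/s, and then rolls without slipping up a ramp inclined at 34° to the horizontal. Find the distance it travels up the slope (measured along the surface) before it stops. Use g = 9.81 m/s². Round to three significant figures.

Here I = 0.6MR², so the shape factor k = I/(MR²) = 0.6.
Rolling without slipping gives ω = v/R, so the total kinetic energy is ½Mv² + ½Iω² = ½(1+k)Mv² = (4/5)Mv².
Setting this equal to Mgh gives the vertical rise h = (1+k)v₀²/(2g) = 1.6×9.31²/(2×9.81) = 7.068 m.
The distance along the slope is d = h/sinθ = 7.068/sin34° ≈ 12.6 m.

d ≈ 12.6 m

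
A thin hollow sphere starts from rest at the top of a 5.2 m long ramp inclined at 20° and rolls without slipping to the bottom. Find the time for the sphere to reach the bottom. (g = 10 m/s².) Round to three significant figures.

t ≈ 2.25 s

With I = (2/3)MR², the ratio k = I/(MR²) is 2/3.
Translational: Mg sinθ − f = Ma. Rotational about the CM: fR = Iα = kMRa, so f = kMa.
Hence a = g sinθ/(1+k) = 10×sin20°/1.667 = 2.052 m/s².
Starting from rest, L = ½at², so t = √(2L/a) = √(2×5.2/2.052) ≈ 2.25 s.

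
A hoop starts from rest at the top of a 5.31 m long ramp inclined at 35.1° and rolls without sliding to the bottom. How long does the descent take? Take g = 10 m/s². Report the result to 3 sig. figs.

t ≈ 1.92 s

Here I = MR², so the shape factor k = I/(MR²) = 1.
Along the incline Mg sinθ − f = Ma, and torque about the center fR = Iα = kMR²(a/R) gives f = kMa.
Hence a = g sinθ/(1+k) = 10×sin35.1°/2 = 2.875 m/s².
Starting from rest, L = ½at², so t = √(2L/a) = √(2×5.31/2.875) ≈ 1.92 s.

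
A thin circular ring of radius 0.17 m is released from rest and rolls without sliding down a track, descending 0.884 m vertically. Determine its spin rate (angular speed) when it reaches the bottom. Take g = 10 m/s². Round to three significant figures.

Here I = MR², so the shape factor k = I/(MR²) = 1.
The rolling condition ω = v/R makes the rotational term ½I(v/R)² = ½kMv², so KE_total = ½(1+k)Mv² = Mv².
Energy conservation Mgh = ½(1+k)Mv² gives v = √(2gh/(1+k)) = √(2 × 10 × 0.884 / 2) = 2.973 m/s.
The angular speed follows from ω = v/R = 2.973/0.17 ≈ 17.5 rad/s.

ω ≈ 17.5 rad/s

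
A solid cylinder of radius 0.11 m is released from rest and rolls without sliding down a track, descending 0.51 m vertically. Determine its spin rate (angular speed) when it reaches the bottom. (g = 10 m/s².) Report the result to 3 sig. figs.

The moment of inertia is (1/2)MR², giving k ≡ I/(MR²) = 0.5.
Rolling without slipping gives ω = v/R, so the total kinetic energy is ½Mv² + ½Iω² = ½(1+k)Mv² = (3/4)Mv².
Energy conservation Mgh = ½(1+k)Mv² gives v = √(2gh/(1+k)) = √(2 × 10 × 0.51 / 1.5) = 2.608 m/s.
The angular speed follows from ω = v/R = 2.608/0.11 ≈ 23.7 rad/s.

ω ≈ 23.7 rad/s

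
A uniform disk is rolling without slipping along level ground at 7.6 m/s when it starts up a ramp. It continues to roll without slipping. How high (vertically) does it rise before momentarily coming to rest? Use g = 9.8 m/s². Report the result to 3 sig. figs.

Here I = (1/2)MR², so the shape factor k = I/(MR²) = 0.5.
Pure rolling means v = ωR; then KE = ½Mv² + ½I(v/R)² = ½(1+k)Mv² = (3/4)Mv².
All of this converts to potential energy at the highest point: (3/4)Mv₀² = Mgh.
Thus h = (1+k)v₀²/(2g) = 1.5 × 7.6² / (2 × 9.8) ≈ 4.42 m.

h ≈ 4.42 m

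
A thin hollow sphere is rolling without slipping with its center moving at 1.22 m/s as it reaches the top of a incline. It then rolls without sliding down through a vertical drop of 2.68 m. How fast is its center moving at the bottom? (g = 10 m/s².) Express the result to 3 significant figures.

For this body I = (2/3)MR², i.e. k = I/(MR²) = 2/3.
The rolling condition ω = v/R makes the rotational term ½I(v/R)² = ½kMv², so KE_total = ½(1+k)Mv² = (5/6)Mv².
Conserving energy between top and bottom: (5/6)Mv² = (5/6)Mv₀² + Mgh, hence v² = v₀² + 2gh/(1+k).
v = √(1.22² + 2×10×2.68/1.667) = √33.65 ≈ 5.80 m/s.

v ≈ 5.80 m/s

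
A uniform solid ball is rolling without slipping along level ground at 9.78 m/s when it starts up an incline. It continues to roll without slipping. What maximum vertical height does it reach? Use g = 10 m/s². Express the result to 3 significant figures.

With I = (2/5)MR², the ratio k = I/(MR²) is 0.4.
The rolling condition ω = v/R makes the rotational term ½I(v/R)² = ½kMv², so KE_total = ½(1+k)Mv² = (7/10)Mv².
At the top the kinetic energy is zero, so (7/10)Mv₀² = Mgh.
Thus h = (1+k)v₀²/(2g) = 1.4 × 9.78² / (2 × 10) ≈ 6.70 m.

h ≈ 6.70 m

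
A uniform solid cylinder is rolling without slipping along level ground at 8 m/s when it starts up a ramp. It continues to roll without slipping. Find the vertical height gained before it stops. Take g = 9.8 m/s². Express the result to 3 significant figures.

h ≈ 4.90 m

With I = (1/2)MR², the ratio k = I/(MR²) is 0.5.
Pure rolling means v = ωR; then KE = ½Mv² + ½I(v/R)² = ½(1+k)Mv² = (3/4)Mv².
At the top the kinetic energy is zero, so (3/4)Mv₀² = Mgh.
Thus h = (1+k)v₀²/(2g) = 1.5 × 8² / (2 × 9.8) ≈ 4.90 m.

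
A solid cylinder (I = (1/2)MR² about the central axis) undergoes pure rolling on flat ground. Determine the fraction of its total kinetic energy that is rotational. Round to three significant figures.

For this body I = (1/2)MR², i.e. k = I/(MR²) = 0.5.
With ω = v/R, KE_trans = ½Mv² and KE_rot = ½Iω² = ½kMv², so KE_total = ½(1+k)Mv².
The rotational fraction is therefore k/(1+k) = 0.5/1.5 ≈ 0.333.

fraction ≈ 0.333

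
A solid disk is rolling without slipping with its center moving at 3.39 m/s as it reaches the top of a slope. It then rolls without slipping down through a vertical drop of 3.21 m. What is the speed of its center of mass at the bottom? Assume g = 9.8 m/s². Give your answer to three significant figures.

v ≈ 7.31 m/s

Here I = (1/2)MR², so the shape factor k = I/(MR²) = 0.5.
Rolling without slipping gives ω = v/R, so the total kinetic energy is ½Mv² + ½Iω² = ½(1+k)Mv² = (3/4)Mv².
Conserving energy between top and bottom: (3/4)Mv² = (3/4)Mv₀² + Mgh, hence v² = v₀² + 2gh/(1+k).
v = √(3.39² + 2×9.8×3.21/1.5) = √53.44 ≈ 7.31 m/s.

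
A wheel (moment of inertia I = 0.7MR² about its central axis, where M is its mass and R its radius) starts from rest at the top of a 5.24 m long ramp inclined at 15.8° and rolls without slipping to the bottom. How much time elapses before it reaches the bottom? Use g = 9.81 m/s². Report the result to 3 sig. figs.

t ≈ 2.58 s

Here I = 0.7MR², so the shape factor k = I/(MR²) = 0.7.
Newton's second law down the slope: Mg sinθ − f = Ma. The torque equation fR = Iα (with α = a/R) gives f = kMa.
Hence a = g sinθ/(1+k) = 9.81×sin15.8°/1.7 = 1.571 m/s².
Starting from rest, L = ½at², so t = √(2L/a) = √(2×5.24/1.571) ≈ 2.58 s.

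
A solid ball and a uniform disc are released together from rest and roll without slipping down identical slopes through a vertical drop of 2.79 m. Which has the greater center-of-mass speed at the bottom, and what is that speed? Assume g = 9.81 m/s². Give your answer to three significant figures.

For rolling without slipping, Mgh = ½(1+k)Mv² where k = I/(MR²), so v = √(2gh/(1+k)).
Solid ball: k = 0.4, giving v = √(2×9.81×2.79/1.4) = 6.253 m/s.
Uniform disc: k = 0.5, giving v = √(2×9.81×2.79/1.5) = 6.041 m/s.
The smaller k wins: the solid ball, at ≈ 6.25 m/s.

the solid ball, at v ≈ 6.25 m/s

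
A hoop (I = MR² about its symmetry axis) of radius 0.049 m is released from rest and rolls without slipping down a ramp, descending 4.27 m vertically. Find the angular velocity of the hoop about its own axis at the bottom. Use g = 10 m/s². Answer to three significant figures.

ω ≈ 133 rad/s

For this body I = MR², i.e. k = I/(MR²) = 1.
The rolling condition ω = v/R makes the rotational term ½I(v/R)² = ½kMv², so KE_total = ½(1+k)Mv² = Mv².
Energy conservation Mgh = ½(1+k)Mv² gives v = √(2gh/(1+k)) = √(2 × 10 × 4.27 / 2) = 6.535 m/s.
Then ω = v/R = 6.535 / 0.049 ≈ 133 rad/s.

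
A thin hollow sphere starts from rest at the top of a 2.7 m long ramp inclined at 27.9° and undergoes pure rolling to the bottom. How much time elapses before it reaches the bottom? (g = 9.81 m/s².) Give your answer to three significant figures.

t ≈ 1.40 s

For this body I = (2/3)MR², i.e. k = I/(MR²) = 2/3.
Newton's second law down the slope: Mg sinθ − f = Ma. The torque equation fR = Iα (with α = a/R) gives f = kMa.
Hence a = g sinθ/(1+k) = 9.81×sin27.9°/1.667 = 2.754 m/s².
Starting from rest, L = ½at², so t = √(2L/a) = √(2×2.7/2.754) ≈ 1.40 s.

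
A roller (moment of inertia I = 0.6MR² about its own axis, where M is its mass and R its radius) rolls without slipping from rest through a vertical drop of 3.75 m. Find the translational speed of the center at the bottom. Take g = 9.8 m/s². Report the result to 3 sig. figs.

With I = 0.6MR², the ratio k = I/(MR²) is 0.6.
Pure rolling means v = ωR; then KE = ½Mv² + ½I(v/R)² = ½(1+k)Mv² = (4/5)Mv².
Setting Mgh = (4/5)Mv² gives v = √(2gh/(1+k)) = √(2·9.8·3.75/1.6) ≈ 6.78 m/s.

v ≈ 6.78 m/s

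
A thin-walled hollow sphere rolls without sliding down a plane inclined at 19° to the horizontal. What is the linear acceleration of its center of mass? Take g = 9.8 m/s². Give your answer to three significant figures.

a ≈ 1.91 m/s²

Here I = (2/3)MR², so the shape factor k = I/(MR²) = 2/3.
Newton's second law down the slope: Mg sinθ − f = Ma. The torque equation fR = Iα (with α = a/R) gives f = kMa.
Eliminating f: Mg sinθ = (1+k)Ma, so a = g sinθ/(1+k) = 9.8 × sin19° / 1.667 ≈ 1.91 m/s².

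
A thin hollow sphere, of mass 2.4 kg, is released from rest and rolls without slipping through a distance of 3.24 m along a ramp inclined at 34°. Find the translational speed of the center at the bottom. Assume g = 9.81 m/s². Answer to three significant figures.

The moment of inertia is (2/3)MR², giving k ≡ I/(MR²) = 2/3.
Rolling without slipping gives ω = v/R, so the total kinetic energy is ½Mv² + ½Iω² = ½(1+k)Mv² = (5/6)Mv².
The vertical drop is h = L sinθ = 3.24 × sin34° = 1.812 m.
Energy conservation: Mgh = (5/6)Mv², so v = √(2gh/(1+k)) = √(2 × 9.81 × 1.812 / 1.667) ≈ 4.62 m/s.

v ≈ 4.62 m/s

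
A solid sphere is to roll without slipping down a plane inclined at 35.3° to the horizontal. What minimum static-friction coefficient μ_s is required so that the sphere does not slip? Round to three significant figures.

μ_min ≈ 0.202

For this body I = (2/5)MR², i.e. k = I/(MR²) = 0.4.
Translational: Mg sinθ − f = Ma. Rotational about the CM: fR = Iα = kMRa, so f = kMa.
These give a = g sinθ/(1+k) and the required friction f = kMg sinθ/(1+k).
With N = Mg cosθ, the no-slip condition f ≤ μN gives μ_min = f/N = k tanθ/(1+k).
μ_min = 0.4 × tan35.3° / 1.4 ≈ 0.202.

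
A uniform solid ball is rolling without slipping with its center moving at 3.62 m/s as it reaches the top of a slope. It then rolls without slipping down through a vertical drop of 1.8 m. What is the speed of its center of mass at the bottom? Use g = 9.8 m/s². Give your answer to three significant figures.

For this body I = (2/5)MR², i.e. k = I/(MR²) = 0.4.
The rolling condition ω = v/R makes the rotational term ½I(v/R)² = ½kMv², so KE_total = ½(1+k)Mv² = (7/10)Mv².
Conserving energy between top and bottom: (7/10)Mv² = (7/10)Mv₀² + Mgh, hence v² = v₀² + 2gh/(1+k).
v = √(3.62² + 2×9.8×1.8/1.4) = √38.3 ≈ 6.19 m/s.

v ≈ 6.19 m/s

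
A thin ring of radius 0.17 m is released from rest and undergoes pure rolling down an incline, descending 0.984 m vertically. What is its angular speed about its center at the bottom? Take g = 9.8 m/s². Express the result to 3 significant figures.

ω ≈ 18.3 rad/s

The moment of inertia is MR², giving k ≡ I/(MR²) = 1.
Pure rolling means v = ωR; then KE = ½Mv² + ½I(v/R)² = ½(1+k)Mv² = Mv².
Energy conservation Mgh = ½(1+k)Mv² gives v = √(2gh/(1+k)) = √(2 × 9.8 × 0.984 / 2) = 3.105 m/s.
The angular speed follows from ω = v/R = 3.105/0.17 ≈ 18.3 rad/s.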